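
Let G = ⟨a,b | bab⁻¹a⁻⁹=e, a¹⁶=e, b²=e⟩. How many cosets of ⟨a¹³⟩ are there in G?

First find ord(a¹³) by computing successive powers:
  (a¹³)¹ = a¹³, (a¹³)² = a¹⁰, (a¹³)³ = a⁷, (a¹³)⁴ = a⁴, (a¹³)⁵ = a, (a¹³)⁶ = a¹⁴, (a¹³)⁷ = a¹¹, (a¹³)⁸ = a⁸, (a¹³)⁹ = a⁵, (a¹³)¹⁰ = a², (a¹³)¹¹ = a¹⁵, (a¹³)¹² = a¹², (a¹³)¹³ = a⁹, (a¹³)¹⁴ = a⁶, (a¹³)¹⁵ = a³, (a¹³)¹⁶ = e.
So |⟨a¹³⟩| = ord(a¹³) = 16. With |G| = 32, by Lagrange [G : ⟨a¹³⟩] = 32/16 = 2.

Answer: 2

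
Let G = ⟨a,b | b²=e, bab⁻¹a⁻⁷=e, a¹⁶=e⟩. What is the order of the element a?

Compute successive powers until reaching e:
  a¹ = a, a² = a², a³ = a³, a⁴ = a⁴, a⁵ = a⁵, a⁶ = a⁶, a⁷ = a⁷, a⁸ = a⁸, a⁹ = a⁹, a¹⁰ = a¹⁰, a¹¹ = a¹¹, a¹² = a¹², a¹³ = a¹³, a¹⁴ = a¹⁴, a¹⁵ = a¹⁵, a¹⁶ = e.
The smallest positive k with aᵏ = e is 16.

Answer: 16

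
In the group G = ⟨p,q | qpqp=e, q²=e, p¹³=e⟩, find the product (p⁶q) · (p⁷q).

Compute (p⁶q) · (p⁷q) by multiplying left to right and reducing via the relations at each step:
  (p⁶q) · p⁷ = p¹²q
  (p¹²q) · q = p¹²

Answer: p¹²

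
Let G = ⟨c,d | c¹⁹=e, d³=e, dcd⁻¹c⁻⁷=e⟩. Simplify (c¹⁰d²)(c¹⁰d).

Compute (c¹⁰d²) · (c¹⁰d) by multiplying left to right and reducing via the relations at each step:
  (c¹⁰d²) · c¹⁰ = c⁶d²
  (c⁶d²) · d = c⁶

Answer: c⁶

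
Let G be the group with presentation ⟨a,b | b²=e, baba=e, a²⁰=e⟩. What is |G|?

Enumerate words in the generators, reducing via the relations: the distinct elements are
  {a, b, e, ab, a², a³, a⁴, a⁵, a⁶, a⁷, a⁸, a⁹, a²b, a³b, a¹², a¹³, a¹¹, a¹⁰, a¹⁴, a¹⁵, a¹⁶, a¹⁷, a¹⁸, a¹⁹, a⁴b, a⁵b, a⁶b, a⁷b, a⁸b, a⁹b, a¹²b, a¹³b, a¹¹b, a¹⁰b, a¹⁴b, a¹⁵b, a¹⁶b, a¹⁷b, a¹⁸b, a¹⁹b}.
No further products give new elements, so |G| = 40.

Answer: 40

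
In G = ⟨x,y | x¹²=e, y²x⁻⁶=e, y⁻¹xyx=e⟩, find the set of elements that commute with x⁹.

⟨x⁹⟩ ⊆ C_G(x⁹) since powers of x⁹ commute with x⁹; so |C_G(x⁹)| ≥ |⟨x⁹⟩| = 4.
By orbit–stabilizer, |C_G(x⁹)| = |G| / |conj. class of x⁹| = 24 / 2 = 12.
The 12 elements commuting with x⁹ are {e, x, x², x³, x⁴, x⁵, x⁶, x⁷, x⁸, x⁹, x¹⁰, x¹¹}.

Answer: {e, x, x², x³, x⁴, x⁵, x⁶, x⁷, x⁸, x⁹, x¹⁰, x¹¹}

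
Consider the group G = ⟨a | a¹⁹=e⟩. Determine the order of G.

G is generated by a single element, so G is cyclic. The relator gives a¹⁹ = e and no smaller power is forced to be e, so the 19 powers {a, e, a², a³, a⁴, a⁵, a⁶, a⁷, a⁸, a⁹, a¹², a¹³, a¹¹, a¹⁰, a¹⁴, a¹⁵, a¹⁶, a¹⁷, a¹⁸} are distinct. Hence |G| = 19.

Answer: 19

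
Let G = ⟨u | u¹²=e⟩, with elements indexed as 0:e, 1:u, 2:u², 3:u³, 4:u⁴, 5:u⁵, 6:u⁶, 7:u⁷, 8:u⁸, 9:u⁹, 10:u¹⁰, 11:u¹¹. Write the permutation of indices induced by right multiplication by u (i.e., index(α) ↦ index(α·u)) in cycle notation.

(0 1 2 3 4 5 6 7 8 9 10 11)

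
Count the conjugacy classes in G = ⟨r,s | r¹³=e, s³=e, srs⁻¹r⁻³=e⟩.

The conjugacy classes (representative and size) are:
  [e] (size 1), [r] (size 3), [r⁵] (size 3), [r¹⁰] (size 3), [r⁸] (size 3), [r¹⁰s] (size 13), [r⁷s²] (size 13).
Class equation: 1 + 3 + 3 + 3 + 3 + 13 + 13 = 39 = |G|. So G has 7 conjugacy classes.

Answer: 7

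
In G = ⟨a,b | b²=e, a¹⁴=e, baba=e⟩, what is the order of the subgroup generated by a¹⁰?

|⟨a¹⁰⟩| equals the order of a¹⁰. Compute successive powers until reaching e:
  (a¹⁰)¹ = a¹⁰, (a¹⁰)² = a⁶, (a¹⁰)³ = a², (a¹⁰)⁴ = a¹², (a¹⁰)⁵ = a⁸, (a¹⁰)⁶ = a⁴, (a¹⁰)⁷ = e.
The smallest positive k with (a¹⁰)ᵏ = e is 7, so |⟨a¹⁰⟩| = 7.

Answer: 7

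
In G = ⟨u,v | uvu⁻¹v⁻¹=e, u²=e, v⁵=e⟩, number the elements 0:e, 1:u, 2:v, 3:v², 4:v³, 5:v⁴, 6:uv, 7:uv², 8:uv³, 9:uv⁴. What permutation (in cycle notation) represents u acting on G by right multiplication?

(0 1)(2 6)(3 7)(4 8)(5 9)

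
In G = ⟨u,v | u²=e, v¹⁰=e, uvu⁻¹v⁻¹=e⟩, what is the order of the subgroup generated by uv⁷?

|⟨uv⁷⟩| equals the order of uv⁷. Compute successive powers until reaching e:
  (uv⁷)¹ = uv⁷, (uv⁷)² = v⁴, (uv⁷)³ = uv, (uv⁷)⁴ = v⁸, (uv⁷)⁵ = uv⁵, (uv⁷)⁶ = v², (uv⁷)⁷ = uv⁹, (uv⁷)⁸ = v⁶, (uv⁷)⁹ = uv³, (uv⁷)¹⁰ = e.
The smallest positive k with (uv⁷)ᵏ = e is 10, so |⟨uv⁷⟩| = 10.

Answer: 10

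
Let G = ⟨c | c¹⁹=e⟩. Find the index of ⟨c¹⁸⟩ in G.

First find ord(c¹⁸) by computing successive powers:
  (c¹⁸)¹ = c¹⁸, (c¹⁸)² = c¹⁷, (c¹⁸)³ = c¹⁶, (c¹⁸)⁴ = c¹⁵, (c¹⁸)⁵ = c¹⁴, (c¹⁸)⁶ = c¹³, (c¹⁸)⁷ = c¹², (c¹⁸)⁸ = c¹¹, (c¹⁸)⁹ = c¹⁰, (c¹⁸)¹⁰ = c⁹, (c¹⁸)¹¹ = c⁸, (c¹⁸)¹² = c⁷, (c¹⁸)¹³ = c⁶, (c¹⁸)¹⁴ = c⁵, (c¹⁸)¹⁵ = c⁴, (c¹⁸)¹⁶ = c³, (c¹⁸)¹⁷ = c², (c¹⁸)¹⁸ = c, (c¹⁸)¹⁹ = e.
So |⟨c¹⁸⟩| = ord(c¹⁸) = 19. With |G| = 19, by Lagrange [G : ⟨c¹⁸⟩] = 19/19 = 1.

Answer: 1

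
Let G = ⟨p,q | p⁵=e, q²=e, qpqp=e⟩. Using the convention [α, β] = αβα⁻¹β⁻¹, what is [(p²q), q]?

[(p²q), q] = (p²q)·q·(p²q)⁻¹·q⁻¹.
  (p²q) · q = p²
  (p²) · (p²q) = p⁴q
  (p⁴q) · q = p⁴

Answer: p⁴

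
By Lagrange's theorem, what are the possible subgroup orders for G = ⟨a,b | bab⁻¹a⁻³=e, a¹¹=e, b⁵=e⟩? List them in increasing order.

|G| = 55 = 5 · 11. By Lagrange's theorem the order of any subgroup divides 55; the divisors of 55 are 1, 5, 11, 55.

Answer: 1, 5, 11, 55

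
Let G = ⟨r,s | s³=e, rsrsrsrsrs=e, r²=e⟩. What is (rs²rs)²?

Compute successive powers of (rs²rs), reducing at each step:
  (rs²rs)²: (rs²rs) · r = rs²rsr;   (rs²rsr) · s² = rs²rsrs²;   (rs²rsrs²) · r = rs²rsrs²r;   (rs²rsrs²r) · s = rs²rsrs²rs

Answer: rs²rsrs²rs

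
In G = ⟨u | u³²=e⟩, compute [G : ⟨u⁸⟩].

First find ord(u⁸) by computing successive powers:
  (u⁸)¹ = u⁸, (u⁸)² = u¹⁶, (u⁸)³ = u²⁴, (u⁸)⁴ = e.
So |⟨u⁸⟩| = ord(u⁸) = 4. With |G| = 32, by Lagrange [G : ⟨u⁸⟩] = 32/4 = 8.

Answer: 8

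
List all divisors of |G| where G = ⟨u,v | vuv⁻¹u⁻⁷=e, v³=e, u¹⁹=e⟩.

|G| = 57 = 3 · 19. By Lagrange's theorem the order of any subgroup divides 57; the divisors of 57 are 1, 3, 19, 57.

Answer: 1, 3, 19, 57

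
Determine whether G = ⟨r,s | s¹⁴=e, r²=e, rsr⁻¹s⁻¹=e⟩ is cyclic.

|G| = 28, but the maximum element order in G is 14 < 28. No single element generates all of G, so G is not cyclic.

Answer: No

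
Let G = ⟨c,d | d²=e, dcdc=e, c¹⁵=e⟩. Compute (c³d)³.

Compute successive powers of (c³d), reducing at each step:
  (c³d)²: (c³d) · c³ = d;   d · d = e
  (c³d)³: e · c³ = c³;   (c³) · d = c³d

Answer: c³d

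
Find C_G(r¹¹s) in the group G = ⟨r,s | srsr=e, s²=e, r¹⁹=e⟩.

⟨r¹¹s⟩ ⊆ C_G(r¹¹s) since powers of r¹¹s commute with r¹¹s; so |C_G(r¹¹s)| ≥ |⟨r¹¹s⟩| = 2.
By orbit–stabilizer, |C_G(r¹¹s)| = |G| / |conj. class of r¹¹s| = 38 / 19 = 2.
The 2 elements commuting with r¹¹s are {e, r¹¹s}.

Answer: {e, r¹¹s}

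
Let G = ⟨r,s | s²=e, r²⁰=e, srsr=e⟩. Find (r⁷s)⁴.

Compute successive powers of (r⁷s), reducing at each step:
  (r⁷s)²: (r⁷s) · r⁷ = s;   s · s = e
  (r⁷s)³: e · r⁷ = r⁷;   (r⁷) · s = r⁷s
  (r⁷s)⁴: (r⁷s) · r⁷ = s;   s · s = e

Answer: e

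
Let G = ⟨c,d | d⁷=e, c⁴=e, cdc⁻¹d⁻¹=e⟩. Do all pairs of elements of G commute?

Each pair of generators commutes: c·d = cd = d·c. Since the generators pairwise commute, every element of G commutes with every other, so G is abelian.

Answer: Yes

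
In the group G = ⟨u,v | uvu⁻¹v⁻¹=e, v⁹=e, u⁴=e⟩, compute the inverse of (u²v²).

The order of (u²v²) is 18 (smallest k with (u²v²)ᵏ = e), so (u²v²)⁻¹ = (u²v²)¹⁷ = u²v⁷.
Check: (u²v²) · (u²v⁷) → (u²v²) · u² = v²;   (v²) · v⁷ = e, giving e as required.

Answer: u²v⁷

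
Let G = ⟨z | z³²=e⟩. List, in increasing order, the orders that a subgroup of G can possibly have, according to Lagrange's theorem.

|G| = 32 = 2⁵. By Lagrange's theorem the order of any subgroup divides 32; the divisors of 32 are 1, 2, 4, 8, 16, 32.

Answer: 1, 2, 4, 8, 16, 32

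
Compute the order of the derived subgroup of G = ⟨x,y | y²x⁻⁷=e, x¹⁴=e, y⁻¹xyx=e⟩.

G' = [G, G] is generated by all commutators. The generator-pair commutators are: [x, y] = x².
The subgroup they normally generate is {e, x², x⁴, x⁶, x⁸, x¹⁰, x¹²}, of order 7.
Check: |G/G'| = 28/7 = 4 is the order of the abelianisation.

Answer: 7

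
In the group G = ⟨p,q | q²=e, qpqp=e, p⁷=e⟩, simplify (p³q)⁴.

Compute successive powers of (p³q), reducing at each step:
  (p³q)²: (p³q) · p³ = q;   q · q = e
  (p³q)³: e · p³ = p³;   (p³) · q = p³q
  (p³q)⁴: (p³q) · p³ = q;   q · q = e

Answer: e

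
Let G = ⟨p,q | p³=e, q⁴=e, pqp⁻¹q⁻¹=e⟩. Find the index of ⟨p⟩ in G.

First find ord(p) by computing successive powers:
  p¹ = p, p² = p², p³ = e.
So |⟨p⟩| = ord(p) = 3. With |G| = 12, by Lagrange [G : ⟨p⟩] = 12/3 = 4.

Answer: 4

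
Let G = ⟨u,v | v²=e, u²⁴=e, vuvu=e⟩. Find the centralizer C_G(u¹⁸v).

⟨u¹⁸v⟩ ⊆ C_G(u¹⁸v) since powers of u¹⁸v commute with u¹⁸v; so |C_G(u¹⁸v)| ≥ |⟨u¹⁸v⟩| = 2.
By orbit–stabilizer, |C_G(u¹⁸v)| = |G| / |conj. class of u¹⁸v| = 48 / 12 = 4.
The 4 elements commuting with u¹⁸v are {e, u¹², u⁶v, u¹⁸v}.

Answer: {e, u¹², u⁶v, u¹⁸v}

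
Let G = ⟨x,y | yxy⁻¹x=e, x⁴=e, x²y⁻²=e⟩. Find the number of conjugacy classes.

The conjugacy classes (representative and size) are:
  [e] (size 1), [x³] (size 2), [x²] (size 1), [y⁻¹] (size 2), [xy] (size 2).
Class equation: 1 + 2 + 1 + 2 + 2 = 8 = |G|. So G has 5 conjugacy classes.

Answer: 5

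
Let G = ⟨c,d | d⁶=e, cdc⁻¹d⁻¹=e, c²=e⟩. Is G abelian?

Each pair of generators commutes: c·d = cd = d·c. Since the generators pairwise commute, every element of G commutes with every other, so G is abelian.

Answer: Yes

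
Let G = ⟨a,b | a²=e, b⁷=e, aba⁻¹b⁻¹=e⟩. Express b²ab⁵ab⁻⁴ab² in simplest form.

Multiply left to right, reducing at each step:
  (b²) · a = ab²
  (ab²) · b⁵ = a
  a · a = e
  e · b⁻⁴ = b³
  (b³) · a = ab³
  (ab³) · b² = ab⁵

Answer: ab⁵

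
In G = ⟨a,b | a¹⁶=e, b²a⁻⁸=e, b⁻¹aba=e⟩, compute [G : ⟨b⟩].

First find ord(b) by computing successive powers:
  b¹ = b, b² = a⁸, b³ = b⁻¹, b⁴ = e.
So |⟨b⟩| = ord(b) = 4. With |G| = 32, by Lagrange [G : ⟨b⟩] = 32/4 = 8.

Answer: 8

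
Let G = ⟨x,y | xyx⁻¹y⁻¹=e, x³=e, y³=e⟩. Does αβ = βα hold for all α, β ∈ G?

Each pair of generators commutes: x·y = xy = y·x. Since the generators pairwise commute, every element of G commutes with every other, so G is abelian.

Answer: Yes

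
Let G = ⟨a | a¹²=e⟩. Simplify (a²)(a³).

Compute (a²) · (a³) by multiplying left to right and reducing via the relations at each step:
  (a²) · a³ = a⁵

Answer: a⁵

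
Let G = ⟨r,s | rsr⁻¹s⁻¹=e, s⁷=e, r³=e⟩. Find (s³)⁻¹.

The order of (s³) is 7 (smallest k with (s³)ᵏ = e), so (s³)⁻¹ = (s³)⁶ = s⁴.
Check: (s³) · (s⁴) → (s³) · s⁴ = e, giving e as required.

Answer: s⁴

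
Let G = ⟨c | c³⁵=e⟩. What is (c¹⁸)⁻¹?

The order of (c¹⁸) is 35 (smallest k with (c¹⁸)ᵏ = e), so (c¹⁸)⁻¹ = (c¹⁸)³⁴ = c¹⁷.
Check: (c¹⁸) · (c¹⁷) → (c¹⁸) · c¹⁷ = e, giving e as required.

Answer: c¹⁷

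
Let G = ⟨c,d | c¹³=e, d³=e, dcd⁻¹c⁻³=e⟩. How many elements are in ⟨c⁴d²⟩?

|⟨c⁴d²⟩| equals the order of c⁴d². Compute successive powers until reaching e:
  (c⁴d²)¹ = c⁴d², (c⁴d²)² = cd, (c⁴d²)³ = e.
The smallest positive k with (c⁴d²)ᵏ = e is 3, so |⟨c⁴d²⟩| = 3.

Answer: 3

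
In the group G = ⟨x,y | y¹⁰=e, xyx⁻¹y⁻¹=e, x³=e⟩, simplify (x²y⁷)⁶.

Compute successive powers of (x²y⁷), reducing at each step:
  (x²y⁷)²: (x²y⁷) · x² = xy⁷;   (xy⁷) · y⁷ = xy⁴
  (x²y⁷)³: (xy⁴) · x² = y⁴;   (y⁴) · y⁷ = y
  (x²y⁷)⁴: y · x² = x²y;   (x²y) · y⁷ = x²y⁸
  (x²y⁷)⁵: (x²y⁸) · x² = xy⁸;   (xy⁸) · y⁷ = xy⁵
  (x²y⁷)⁶: (xy⁵) · x² = y⁵;   (y⁵) · y⁷ = y²

Answer: y²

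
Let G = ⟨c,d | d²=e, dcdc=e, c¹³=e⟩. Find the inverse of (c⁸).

The order of (c⁸) is 13 (smallest k with (c⁸)ᵏ = e), so (c⁸)⁻¹ = (c⁸)¹² = c⁵.
Check: (c⁸) · (c⁵) → (c⁸) · c⁵ = e, giving e as required.

Answer: c⁵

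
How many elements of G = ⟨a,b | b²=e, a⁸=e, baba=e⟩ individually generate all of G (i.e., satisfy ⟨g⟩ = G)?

⟨g⟩ = G would require ord(g) = |G| = 16, but the maximum element order in G is 8 < 16. So G is not cyclic and no single element generates it: the count is 0.

Answer: 0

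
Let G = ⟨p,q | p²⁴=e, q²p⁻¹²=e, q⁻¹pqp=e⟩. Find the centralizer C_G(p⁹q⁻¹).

⟨p⁹q⁻¹⟩ ⊆ C_G(p⁹q⁻¹) since powers of p⁹q⁻¹ commute with p⁹q⁻¹; so |C_G(p⁹q⁻¹)| ≥ |⟨p⁹q⁻¹⟩| = 4.
By orbit–stabilizer, |C_G(p⁹q⁻¹)| = |G| / |conj. class of p⁹q⁻¹| = 48 / 12 = 4.
The 4 elements commuting with p⁹q⁻¹ are {e, p¹², p⁹q, p⁹q⁻¹}.

Answer: {e, p¹², p⁹q, p⁹q⁻¹}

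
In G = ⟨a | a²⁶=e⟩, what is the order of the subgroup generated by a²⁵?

|⟨a²⁵⟩| equals the order of a²⁵. Compute successive powers until reaching e:
  (a²⁵)¹ = a²⁵, (a²⁵)² = a²⁴, (a²⁵)³ = a²³, (a²⁵)⁴ = a²², (a²⁵)⁵ = a²¹, (a²⁵)⁶ = a²⁰, (a²⁵)⁷ = a¹⁹, (a²⁵)⁸ = a¹⁸, (a²⁵)⁹ = a¹⁷, (a²⁵)¹⁰ = a¹⁶, (a²⁵)¹¹ = a¹⁵, (a²⁵)¹² = a¹⁴, (a²⁵)¹³ = a¹³, (a²⁵)¹⁴ = a¹², (a²⁵)¹⁵ = a¹¹, (a²⁵)¹⁶ = a¹⁰, (a²⁵)¹⁷ = a⁹, (a²⁵)¹⁸ = a⁸, (a²⁵)¹⁹ = a⁷, (a²⁵)²⁰ = a⁶, (a²⁵)²¹ = a⁵, (a²⁵)²² = a⁴, (a²⁵)²³ = a³, (a²⁵)²⁴ = a², (a²⁵)²⁵ = a, (a²⁵)²⁶ = e.
The smallest positive k with (a²⁵)ᵏ = e is 26, so |⟨a²⁵⟩| = 26.

Answer: 26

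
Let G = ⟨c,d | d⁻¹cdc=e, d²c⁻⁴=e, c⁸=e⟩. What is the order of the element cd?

Compute successive powers until reaching e:
  (cd)¹ = cd, (cd)² = c⁴, (cd)³ = cd⁻¹, (cd)⁴ = e.
The smallest positive k with (cd)ᵏ = e is 4.

Answer: 4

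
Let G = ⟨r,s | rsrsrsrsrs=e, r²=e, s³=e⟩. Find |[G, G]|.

G' = [G, G] is generated by all commutators. The generator-pair commutators are: [r, s] = rsrs².
The subgroup they normally generate is {e, r, s, s², rs, rsr, rsrs, rsrsr, s²rs²r, s²rs², s²r, rs², sr, srs, srsr, rs²rs²r, rs²rs², rs²r, s²rs, s²rsr, s²rsrs, srs²rs², srs²r, srs², rsrs², rs²rs, rs²rsr, rs²rsrs, rsrs²rs², rsrs²r, s²rs²rs, rsrs²rs, rsrs²rsr, rsrs²rsrs, s²rs²rsrs², s²rs²rsr, s²rs²rsrs, s²rsrs²rs², s²rsrs²r, s²rsrs², srsrs², srs²rs, srs²rsr, srs²rsrs, srsrs²rs², srsrs²r, srsrs²rs, rs²rsrs²rs², rs²rsrs²r, rs²rsrs², s²rsrs²rs, s²rsrs²rsr, srs²rsrs²r, srs²rsrs², rs²rsrs²rs, rs²rsrs²rsr, rsrs²rsrs²r, rsrs²rsrs², rsrs²rsrs²rs, srs²rsrs²rs}, of order 60.
Check: |G/G'| = 60/60 = 1 is the order of the abelianisation.

Answer: 60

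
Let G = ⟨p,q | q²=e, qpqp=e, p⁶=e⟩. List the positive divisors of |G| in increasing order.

|G| = 12 = 2² · 3. By Lagrange's theorem the order of any subgroup divides 12; the divisors of 12 are 1, 2, 3, 4, 6, 12.

Answer: 1, 2, 3, 4, 6, 12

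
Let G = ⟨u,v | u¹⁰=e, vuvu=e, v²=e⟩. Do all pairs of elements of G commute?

u·v = uv but v·u = u⁹v, so u·v ≠ v·u and G is not abelian.

Answer: No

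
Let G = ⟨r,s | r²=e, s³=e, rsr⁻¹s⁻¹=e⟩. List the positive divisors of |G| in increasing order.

|G| = 6 = 2 · 3. By Lagrange's theorem the order of any subgroup divides 6; the divisors of 6 are 1, 2, 3, 6.

Answer: 1, 2, 3, 6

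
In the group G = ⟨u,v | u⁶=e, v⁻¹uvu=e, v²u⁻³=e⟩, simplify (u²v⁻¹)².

Compute successive powers of (u²v⁻¹), reducing at each step:
  (u²v⁻¹)²: (u²v⁻¹) · u² = v⁻¹;   (v⁻¹) · v⁻¹ = u³

Answer: u³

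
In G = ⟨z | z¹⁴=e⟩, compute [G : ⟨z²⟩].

First find ord(z²) by computing successive powers:
  (z²)¹ = z², (z²)² = z⁴, (z²)³ = z⁶, (z²)⁴ = z⁸, (z²)⁵ = z¹⁰, (z²)⁶ = z¹², (z²)⁷ = e.
So |⟨z²⟩| = ord(z²) = 7. With |G| = 14, by Lagrange [G : ⟨z²⟩] = 14/7 = 2.

Answer: 2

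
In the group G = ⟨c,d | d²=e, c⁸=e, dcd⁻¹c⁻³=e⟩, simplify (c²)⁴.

Compute successive powers of (c²), reducing at each step:
  (c²)²: (c²) · c² = c⁴
  (c²)³: (c⁴) · c² = c⁶
  (c²)⁴: (c⁶) · c² = e

Answer: e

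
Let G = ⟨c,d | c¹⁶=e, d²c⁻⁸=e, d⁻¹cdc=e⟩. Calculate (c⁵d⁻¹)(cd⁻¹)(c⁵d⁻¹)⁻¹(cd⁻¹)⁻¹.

[(c⁵d⁻¹), (cd⁻¹)] = (c⁵d⁻¹)·(cd⁻¹)·(c⁵d⁻¹)⁻¹·(cd⁻¹)⁻¹.
  (c⁵d⁻¹) · (cd⁻¹) = c¹²
  (c¹²) · (c⁵d) = cd
  (cd) · (cd) = c⁸

Answer: c⁸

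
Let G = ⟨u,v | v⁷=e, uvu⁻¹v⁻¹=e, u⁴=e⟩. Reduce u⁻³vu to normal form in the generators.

Multiply left to right, reducing at each step:
  u · v = uv
  (uv) · u = u²v

Answer: u²v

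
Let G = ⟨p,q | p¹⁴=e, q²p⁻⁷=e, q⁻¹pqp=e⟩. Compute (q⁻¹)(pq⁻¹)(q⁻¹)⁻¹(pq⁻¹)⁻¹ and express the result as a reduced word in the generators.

[(q⁻¹), (pq⁻¹)] = (q⁻¹)·(pq⁻¹)·(q⁻¹)⁻¹·(pq⁻¹)⁻¹.
  (q⁻¹) · (pq⁻¹) = p⁶
  (p⁶) · q = p⁶q
  (p⁶q) · (pq) = p¹²

Answer: p¹²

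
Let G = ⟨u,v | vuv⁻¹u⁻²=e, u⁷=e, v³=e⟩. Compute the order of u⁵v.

Compute successive powers until reaching e:
  (u⁵v)¹ = u⁵v, (u⁵v)² = uv², (u⁵v)³ = e.
The smallest positive k with (u⁵v)ᵏ = e is 3.

Answer: 3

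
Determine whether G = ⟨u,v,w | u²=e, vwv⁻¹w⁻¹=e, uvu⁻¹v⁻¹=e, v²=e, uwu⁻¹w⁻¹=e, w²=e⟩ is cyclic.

|G| = 8, but the maximum element order in G is 2 < 8. No single element generates all of G, so G is not cyclic.

Answer: No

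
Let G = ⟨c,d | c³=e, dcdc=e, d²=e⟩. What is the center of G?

An element z ∈ Z(G) iff z commutes with every generator.
For example e is central: e·c = c = c·e; e·d = d = d·e.
Whereas c ∉ Z(G) since c·d = cd ≠ c²d = d·c.
Checking each of the 6 elements this way gives Z(G) = {e}, of order 1.

Answer: {e}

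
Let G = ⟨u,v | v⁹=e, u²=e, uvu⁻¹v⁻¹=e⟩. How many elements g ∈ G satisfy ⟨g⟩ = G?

G is cyclic of order 18. An element generates G iff its order is 18, and a cyclic group of order 18 has exactly φ(18) = 6 such elements.

Answer: 6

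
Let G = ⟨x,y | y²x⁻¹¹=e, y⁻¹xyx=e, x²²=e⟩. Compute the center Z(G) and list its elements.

An element z ∈ Z(G) iff z commutes with every generator.
For example x¹¹ is central: (x¹¹)·x = x¹² = x·(x¹¹); (x¹¹)·y = y⁻¹ = y·(x¹¹).
Whereas x ∉ Z(G) since x·y = xy ≠ x¹⁰y⁻¹ = y·x.
Checking each of the 44 elements this way gives Z(G) = {e, x¹¹}, of order 2.

Answer: {e, x¹¹}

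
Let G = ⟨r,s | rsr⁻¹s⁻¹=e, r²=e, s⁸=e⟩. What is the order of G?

Enumerate words in the generators, reducing via the relations: the distinct elements are
  {e, r, s, rs, s², s³, s⁴, s⁵, s⁶, s⁷, rs², rs³, rs⁴, rs⁵, rs⁶, rs⁷}.
No further products give new elements, so |G| = 16.

Answer: 16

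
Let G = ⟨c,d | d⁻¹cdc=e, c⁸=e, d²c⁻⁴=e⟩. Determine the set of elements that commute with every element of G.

An element z ∈ Z(G) iff z commutes with every generator.
For example c⁴ is central: (c⁴)·c = c⁵ = c·(c⁴); (c⁴)·d = d⁻¹ = d·(c⁴).
Whereas c ∉ Z(G) since c·d = cd ≠ c³d⁻¹ = d·c.
Checking each of the 16 elements this way gives Z(G) = {e, c⁴}, of order 2.

Answer: {e, c⁴}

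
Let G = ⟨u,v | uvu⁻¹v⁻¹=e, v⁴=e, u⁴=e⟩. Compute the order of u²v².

Compute successive powers until reaching e:
  (u²v²)¹ = u²v², (u²v²)² = e.
The smallest positive k with (u²v²)ᵏ = e is 2.

Answer: 2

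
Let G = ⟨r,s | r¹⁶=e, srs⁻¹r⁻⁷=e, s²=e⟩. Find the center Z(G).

An element z ∈ Z(G) iff z commutes with every generator.
For example r⁸ is central: (r⁸)·r = r⁹ = r·(r⁸); (r⁸)·s = r⁸s = s·(r⁸).
Whereas r ∉ Z(G) since r·s = rs ≠ r⁷s = s·r.
Checking each of the 32 elements this way gives Z(G) = {e, r⁸}, of order 2.

Answer: {e, r⁸}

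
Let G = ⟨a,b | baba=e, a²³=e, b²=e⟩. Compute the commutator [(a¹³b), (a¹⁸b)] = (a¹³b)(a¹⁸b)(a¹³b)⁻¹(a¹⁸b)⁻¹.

[(a¹³b), (a¹⁸b)] = (a¹³b)·(a¹⁸b)·(a¹³b)⁻¹·(a¹⁸b)⁻¹.
  (a¹³b) · (a¹⁸b) = a¹⁸
  (a¹⁸) · (a¹³b) = a⁸b
  (a⁸b) · (a¹⁸b) = a¹³

Answer: a¹³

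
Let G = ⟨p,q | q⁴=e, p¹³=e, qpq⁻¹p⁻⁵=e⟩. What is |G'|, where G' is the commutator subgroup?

G' = [G, G] is generated by all commutators. The generator-pair commutators are: [p, q] = p⁹.
The subgroup they normally generate is {e, p, p², p³, p⁴, p⁵, p⁶, p⁷, p⁸, p⁹, p¹⁰, p¹¹, p¹²}, of order 13.
Check: |G/G'| = 52/13 = 4 is the order of the abelianisation.

Answer: 13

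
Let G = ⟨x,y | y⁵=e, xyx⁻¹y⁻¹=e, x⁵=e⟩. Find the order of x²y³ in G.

Compute successive powers until reaching e:
  (x²y³)¹ = x²y³, (x²y³)² = x⁴y, (x²y³)³ = xy⁴, (x²y³)⁴ = x³y², (x²y³)⁵ = e.
The smallest positive k with (x²y³)ᵏ = e is 5.

Answer: 5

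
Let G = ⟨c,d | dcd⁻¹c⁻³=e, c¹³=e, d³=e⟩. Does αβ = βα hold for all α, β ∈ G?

c·d = cd but d·c = c³d, so c·d ≠ d·c and G is not abelian.

Answer: No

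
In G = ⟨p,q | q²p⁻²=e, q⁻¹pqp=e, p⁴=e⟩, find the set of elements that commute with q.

⟨q⟩ ⊆ C_G(q) since powers of q commute with q; so |C_G(q)| ≥ |⟨q⟩| = 4.
By orbit–stabilizer, |C_G(q)| = |G| / |conj. class of q| = 8 / 2 = 4.
The 4 elements commuting with q are {e, p², q, q⁻¹}.

Answer: {e, p², q, q⁻¹}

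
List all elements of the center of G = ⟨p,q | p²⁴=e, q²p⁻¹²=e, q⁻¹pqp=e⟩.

An element z ∈ Z(G) iff z commutes with every generator.
For example p¹² is central: (p¹²)·p = p¹³ = p·(p¹²); (p¹²)·q = q⁻¹ = q·(p¹²).
Whereas p ∉ Z(G) since p·q = pq ≠ p¹¹q⁻¹ = q·p.
Checking each of the 48 elements this way gives Z(G) = {e, p¹²}, of order 2.

Answer: {e, p¹²}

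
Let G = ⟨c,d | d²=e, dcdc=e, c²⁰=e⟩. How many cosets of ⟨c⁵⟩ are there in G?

First find ord(c⁵) by computing successive powers:
  (c⁵)¹ = c⁵, (c⁵)² = c¹⁰, (c⁵)³ = c¹⁵, (c⁵)⁴ = e.
So |⟨c⁵⟩| = ord(c⁵) = 4. With |G| = 40, by Lagrange [G : ⟨c⁵⟩] = 40/4 = 10.

Answer: 10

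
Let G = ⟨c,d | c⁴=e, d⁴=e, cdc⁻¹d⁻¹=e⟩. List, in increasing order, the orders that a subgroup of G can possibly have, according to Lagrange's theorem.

|G| = 16 = 2⁴. By Lagrange's theorem the order of any subgroup divides 16; the divisors of 16 are 1, 2, 4, 8, 16.

Answer: 1, 2, 4, 8, 16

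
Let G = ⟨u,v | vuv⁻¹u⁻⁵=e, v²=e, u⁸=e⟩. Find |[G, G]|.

G' = [G, G] is generated by all commutators. The generator-pair commutators are: [u, v] = u⁴.
The subgroup they normally generate is {e, u⁴}, of order 2.
Check: |G/G'| = 16/2 = 8 is the order of the abelianisation.

Answer: 2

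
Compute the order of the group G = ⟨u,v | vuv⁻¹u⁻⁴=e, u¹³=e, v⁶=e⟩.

Enumerate words in the generators, reducing via the relations: the distinct elements are
  {e, u, v, uv, u², u³, u⁴, u⁵, u⁶, u⁷, u⁸, u⁹, v², v³, v⁴, v⁵, uv², uv³, uv⁴, uv⁵, u²v, u³v, u¹², u¹¹, u¹⁰, u⁴v, u⁵v, u⁶v, u⁷v, u⁸v, u⁹v, u²v², u²v³, u²v⁴, u²v⁵, u³v², u³v³, u³v⁴, u³v⁵, u¹²v, u¹¹v, u¹⁰v, u⁴v², u⁴v³, u⁴v⁴, u⁴v⁵, u⁵v², u⁵v³, u⁵v⁴, u⁵v⁵, u⁶v², u⁶v³, u⁶v⁴, u⁶v⁵, u⁷v², u⁷v³, u⁷v⁴, u⁷v⁵, u⁸v², u⁸v³, u⁸v⁴, u⁸v⁵, u⁹v², u⁹v³, u⁹v⁴, u⁹v⁵, u¹²v², u¹²v³, u¹²v⁴, u¹²v⁵, u¹¹v², u¹¹v³, u¹¹v⁴, u¹¹v⁵, u¹⁰v², u¹⁰v³, u¹⁰v⁴, u¹⁰v⁵}.
No further products give new elements, so |G| = 78.

Answer: 78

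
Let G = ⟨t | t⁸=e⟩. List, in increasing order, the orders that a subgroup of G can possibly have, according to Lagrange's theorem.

|G| = 8 = 2³. By Lagrange's theorem the order of any subgroup divides 8; the divisors of 8 are 1, 2, 4, 8.

Answer: 1, 2, 4, 8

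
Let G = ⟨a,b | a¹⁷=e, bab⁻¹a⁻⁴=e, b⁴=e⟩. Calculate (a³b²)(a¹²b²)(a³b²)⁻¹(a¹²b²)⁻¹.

[(a³b²), (a¹²b²)] = (a³b²)·(a¹²b²)·(a³b²)⁻¹·(a¹²b²)⁻¹.
  (a³b²) · (a¹²b²) = a⁸
  (a⁸) · (a³b²) = a¹¹b²
  (a¹¹b²) · (a¹²b²) = a¹⁶

Answer: a¹⁶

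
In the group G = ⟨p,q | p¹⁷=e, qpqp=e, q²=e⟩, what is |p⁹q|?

Compute successive powers until reaching e:
  (p⁹q)¹ = p⁹q, (p⁹q)² = e.
The smallest positive k with (p⁹q)ᵏ = e is 2.

Answer: 2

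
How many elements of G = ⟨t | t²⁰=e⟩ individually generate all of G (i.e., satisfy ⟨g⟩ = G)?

G is cyclic of order 20. An element generates G iff its order is 20, and a cyclic group of order 20 has exactly φ(20) = 8 such elements.

Answer: 8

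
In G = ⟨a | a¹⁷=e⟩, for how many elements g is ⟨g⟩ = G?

G is cyclic of order 17. An element generates G iff its order is 17, and a cyclic group of order 17 has exactly φ(17) = 16 such elements.

Answer: 16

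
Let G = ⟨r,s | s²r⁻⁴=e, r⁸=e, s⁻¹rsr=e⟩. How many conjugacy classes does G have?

The conjugacy classes (representative and size) are:
  [e] (size 1), [r⁷] (size 2), [r⁶] (size 2), [r³] (size 2), [r⁴] (size 1), [r²s⁻¹] (size 4), [r³s⁻¹] (size 4).
Class equation: 1 + 2 + 2 + 2 + 1 + 4 + 4 = 16 = |G|. So G has 7 conjugacy classes.

Answer: 7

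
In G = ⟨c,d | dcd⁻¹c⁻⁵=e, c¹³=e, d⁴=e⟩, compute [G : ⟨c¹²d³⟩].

First find ord(c¹²d³) by computing successive powers:
  (c¹²d³)¹ = c¹²d³, (c¹²d³)² = c⁴d², (c¹²d³)³ = c⁵d, (c¹²d³)⁴ = e.
So |⟨c¹²d³⟩| = ord(c¹²d³) = 4. With |G| = 52, by Lagrange [G : ⟨c¹²d³⟩] = 52/4 = 13.

Answer: 13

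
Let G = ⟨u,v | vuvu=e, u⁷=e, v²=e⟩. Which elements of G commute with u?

⟨u⟩ ⊆ C_G(u) since powers of u commute with u; so |C_G(u)| ≥ |⟨u⟩| = 7.
By orbit–stabilizer, |C_G(u)| = |G| / |conj. class of u| = 14 / 2 = 7.
The 7 elements commuting with u are {e, u, u², u³, u⁴, u⁵, u⁶}.

Answer: {e, u, u², u³, u⁴, u⁵, u⁶}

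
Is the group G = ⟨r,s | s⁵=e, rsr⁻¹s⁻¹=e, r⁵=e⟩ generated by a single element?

|G| = 25, but the maximum element order in G is 5 < 25. No single element generates all of G, so G is not cyclic.

Answer: No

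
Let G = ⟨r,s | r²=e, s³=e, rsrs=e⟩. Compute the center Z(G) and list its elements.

An element z ∈ Z(G) iff z commutes with every generator.
For example e is central: e·r = r = r·e; e·s = s = s·e.
Whereas r ∉ Z(G) since r·s = rs ≠ rs² = s·r.
Checking each of the 6 elements this way gives Z(G) = {e}, of order 1.

Answer: {e}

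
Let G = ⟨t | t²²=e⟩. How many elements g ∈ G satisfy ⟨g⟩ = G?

G is cyclic of order 22. An element generates G iff its order is 22, and a cyclic group of order 22 has exactly φ(22) = 10 such elements.

Answer: 10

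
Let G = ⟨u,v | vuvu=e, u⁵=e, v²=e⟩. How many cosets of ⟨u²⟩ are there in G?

First find ord(u²) by computing successive powers:
  (u²)¹ = u², (u²)² = u⁴, (u²)³ = u, (u²)⁴ = u³, (u²)⁵ = e.
So |⟨u²⟩| = ord(u²) = 5. With |G| = 10, by Lagrange [G : ⟨u²⟩] = 10/5 = 2.

Answer: 2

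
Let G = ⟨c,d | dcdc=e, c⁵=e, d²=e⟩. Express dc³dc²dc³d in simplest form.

Multiply left to right, reducing at each step:
  d · c³ = c²d
  (c²d) · d = c²
  (c²) · c² = c⁴
  (c⁴) · d = c⁴d
  (c⁴d) · c³ = cd
  (cd) · d = c

Answer: c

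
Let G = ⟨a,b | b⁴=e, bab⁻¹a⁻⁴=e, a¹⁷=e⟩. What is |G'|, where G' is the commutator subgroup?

G' = [G, G] is generated by all commutators. The generator-pair commutators are: [a, b] = a¹⁴.
The subgroup they normally generate is {e, a, a², a³, a⁴, a⁵, a⁶, a⁷, a⁸, a⁹, a¹⁰, a¹¹, a¹², a¹³, a¹⁴, a¹⁵, a¹⁶}, of order 17.
Check: |G/G'| = 68/17 = 4 is the order of the abelianisation.

Answer: 17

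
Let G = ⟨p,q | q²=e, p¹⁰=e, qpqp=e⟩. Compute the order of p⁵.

Compute successive powers until reaching e:
  (p⁵)¹ = p⁵, (p⁵)² = e.
The smallest positive k with (p⁵)ᵏ = e is 2.

Answer: 2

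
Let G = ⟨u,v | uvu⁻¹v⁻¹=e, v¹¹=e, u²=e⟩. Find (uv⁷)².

Compute successive powers of (uv⁷), reducing at each step:
  (uv⁷)²: (uv⁷) · u = v⁷;   (v⁷) · v⁷ = v³

Answer: v³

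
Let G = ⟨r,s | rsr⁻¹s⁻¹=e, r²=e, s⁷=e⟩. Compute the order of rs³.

Compute successive powers until reaching e:
  (rs³)¹ = rs³, (rs³)² = s⁶, (rs³)³ = rs², (rs³)⁴ = s⁵, (rs³)⁵ = rs, (rs³)⁶ = s⁴, (rs³)⁷ = r, (rs³)⁸ = s³, (rs³)⁹ = rs⁶, (rs³)¹⁰ = s², (rs³)¹¹ = rs⁵, (rs³)¹² = s, (rs³)¹³ = rs⁴, (rs³)¹⁴ = e.
The smallest positive k with (rs³)ᵏ = e is 14.

Answer: 14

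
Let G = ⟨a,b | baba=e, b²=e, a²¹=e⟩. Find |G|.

Enumerate words in the generators, reducing via the relations: the distinct elements are
  {a, b, e, ab, a², a³, a⁴, a⁵, a⁶, a⁷, a⁸, a⁹, a²b, a²⁰, a³b, a¹², a¹³, a¹¹, a¹⁰, a¹⁴, a¹⁵, a¹⁶, a¹⁷, a¹⁸, a¹⁹, a⁴b, a⁵b, a⁶b, a⁷b, a⁸b, a⁹b, a²⁰b, a¹²b, a¹³b, a¹¹b, a¹⁰b, a¹⁴b, a¹⁵b, a¹⁶b, a¹⁷b, a¹⁸b, a¹⁹b}.
No further products give new elements, so |G| = 42.

Answer: 42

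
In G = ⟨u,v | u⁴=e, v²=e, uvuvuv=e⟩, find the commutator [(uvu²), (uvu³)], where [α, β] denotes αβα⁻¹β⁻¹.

[(uvu²), (uvu³)] = (uvu²)·(uvu³)·(uvu²)⁻¹·(uvu³)⁻¹.
  (uvu²) · (uvu³) = u²v
  (u²v) · (u²vu³) = u³vu²v
  (u³vu²v) · (uvu³) = u²vu

Answer: u²vu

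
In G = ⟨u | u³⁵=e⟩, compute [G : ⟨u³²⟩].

First find ord(u³²) by computing successive powers:
  (u³²)¹ = u³², (u³²)² = u²⁹, (u³²)³ = u²⁶, (u³²)⁴ = u²³, (u³²)⁵ = u²⁰, (u³²)⁶ = u¹⁷, (u³²)⁷ = u¹⁴, (u³²)⁸ = u¹¹, (u³²)⁹ = u⁸, (u³²)¹⁰ = u⁵, (u³²)¹¹ = u², (u³²)¹² = u³⁴, (u³²)¹³ = u³¹, (u³²)¹⁴ = u²⁸, (u³²)¹⁵ = u²⁵, (u³²)¹⁶ = u²², (u³²)¹⁷ = u¹⁹, (u³²)¹⁸ = u¹⁶, (u³²)¹⁹ = u¹³, (u³²)²⁰ = u¹⁰, (u³²)²¹ = u⁷, (u³²)²² = u⁴, (u³²)²³ = u, (u³²)²⁴ = u³³, (u³²)²⁵ = u³⁰, (u³²)²⁶ = u²⁷, (u³²)²⁷ = u²⁴, (u³²)²⁸ = u²¹, (u³²)²⁹ = u¹⁸, (u³²)³⁰ = u¹⁵, (u³²)³¹ = u¹², (u³²)³² = u⁹, (u³²)³³ = u⁶, (u³²)³⁴ = u³, (u³²)³⁵ = e.
So |⟨u³²⟩| = ord(u³²) = 35. With |G| = 35, by Lagrange [G : ⟨u³²⟩] = 35/35 = 1.

Answer: 1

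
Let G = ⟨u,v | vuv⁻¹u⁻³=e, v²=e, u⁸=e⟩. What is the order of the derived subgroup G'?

G' = [G, G] is generated by all commutators. The generator-pair commutators are: [u, v] = u⁶.
The subgroup they normally generate is {e, u², u⁴, u⁶}, of order 4.
Check: |G/G'| = 16/4 = 4 is the order of the abelianisation.

Answer: 4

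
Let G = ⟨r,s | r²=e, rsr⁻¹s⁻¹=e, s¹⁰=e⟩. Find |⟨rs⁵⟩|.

|⟨rs⁵⟩| equals the order of rs⁵. Compute successive powers until reaching e:
  (rs⁵)¹ = rs⁵, (rs⁵)² = e.
The smallest positive k with (rs⁵)ᵏ = e is 2, so |⟨rs⁵⟩| = 2.

Answer: 2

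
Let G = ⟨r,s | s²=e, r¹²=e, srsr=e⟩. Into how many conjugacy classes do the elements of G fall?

The conjugacy classes (representative and size) are:
  [e] (size 1), [r¹¹] (size 2), [r²] (size 2), [r⁹] (size 2), [r⁴] (size 2), [r⁵] (size 2), [r⁶] (size 1), [s] (size 6), [rs] (size 6).
Class equation: 1 + 2 + 2 + 2 + 2 + 2 + 1 + 6 + 6 = 24 = |G|. So G has 9 conjugacy classes.

Answer: 9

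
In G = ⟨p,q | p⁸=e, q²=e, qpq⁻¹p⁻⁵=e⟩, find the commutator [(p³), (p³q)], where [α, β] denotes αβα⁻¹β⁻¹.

[(p³), (p³q)] = (p³)·(p³q)·(p³)⁻¹·(p³q)⁻¹.
  (p³) · (p³q) = p⁶q
  (p⁶q) · (p⁵) = p⁷q
  (p⁷q) · (pq) = p⁴

Answer: p⁴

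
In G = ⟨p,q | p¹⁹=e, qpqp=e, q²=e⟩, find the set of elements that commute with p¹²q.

⟨p¹²q⟩ ⊆ C_G(p¹²q) since powers of p¹²q commute with p¹²q; so |C_G(p¹²q)| ≥ |⟨p¹²q⟩| = 2.
By orbit–stabilizer, |C_G(p¹²q)| = |G| / |conj. class of p¹²q| = 38 / 19 = 2.
The 2 elements commuting with p¹²q are {e, p¹²q}.

Answer: {e, p¹²q}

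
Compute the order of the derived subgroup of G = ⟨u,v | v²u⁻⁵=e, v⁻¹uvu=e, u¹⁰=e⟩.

G' = [G, G] is generated by all commutators. The generator-pair commutators are: [u, v] = u².
The subgroup they normally generate is {e, u², u⁴, u⁶, u⁸}, of order 5.
Check: |G/G'| = 20/5 = 4 is the order of the abelianisation.

Answer: 5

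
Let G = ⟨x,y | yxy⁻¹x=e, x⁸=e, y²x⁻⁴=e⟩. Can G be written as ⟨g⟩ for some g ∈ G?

Every cyclic group is abelian. But x·y = xy while y·x = x³y⁻¹, so x·y ≠ y·x and G is not abelian. Hence G is not cyclic.

Answer: No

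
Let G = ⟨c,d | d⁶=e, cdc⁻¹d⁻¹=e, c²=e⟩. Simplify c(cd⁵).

Compute c · (cd⁵) by multiplying left to right and reducing via the relations at each step:
  c · c = e
  e · d⁵ = d⁵

Answer: d⁵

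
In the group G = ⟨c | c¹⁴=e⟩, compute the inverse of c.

The order of c is 14 (smallest k with cᵏ = e), so c⁻¹ = c¹³ = c¹³.
Check: c · (c¹³) → c · c¹³ = e, giving e as required.

Answer: c¹³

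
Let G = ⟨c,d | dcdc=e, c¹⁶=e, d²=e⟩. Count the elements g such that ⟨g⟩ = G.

⟨g⟩ = G would require ord(g) = |G| = 32, but the maximum element order in G is 16 < 32. So G is not cyclic and no single element generates it: the count is 0.

Answer: 0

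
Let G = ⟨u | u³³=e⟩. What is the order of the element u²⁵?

Compute successive powers until reaching e:
  (u²⁵)¹ = u²⁵, (u²⁵)² = u¹⁷, (u²⁵)³ = u⁹, (u²⁵)⁴ = u, (u²⁵)⁵ = u²⁶, (u²⁵)⁶ = u¹⁸, (u²⁵)⁷ = u¹⁰, (u²⁵)⁸ = u², (u²⁵)⁹ = u²⁷, (u²⁵)¹⁰ = u¹⁹, (u²⁵)¹¹ = u¹¹, (u²⁵)¹² = u³, (u²⁵)¹³ = u²⁸, (u²⁵)¹⁴ = u²⁰, (u²⁵)¹⁵ = u¹², (u²⁵)¹⁶ = u⁴, (u²⁵)¹⁷ = u²⁹, (u²⁵)¹⁸ = u²¹, (u²⁵)¹⁹ = u¹³, (u²⁵)²⁰ = u⁵, (u²⁵)²¹ = u³⁰, (u²⁵)²² = u²², (u²⁵)²³ = u¹⁴, (u²⁵)²⁴ = u⁶, (u²⁵)²⁵ = u³¹, (u²⁵)²⁶ = u²³, (u²⁵)²⁷ = u¹⁵, (u²⁵)²⁸ = u⁷, (u²⁵)²⁹ = u³², (u²⁵)³⁰ = u²⁴, (u²⁵)³¹ = u¹⁶, (u²⁵)³² = u⁸, (u²⁵)³³ = e.
The smallest positive k with (u²⁵)ᵏ = e is 33.

Answer: 33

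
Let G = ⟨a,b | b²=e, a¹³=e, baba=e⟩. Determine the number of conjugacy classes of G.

The conjugacy classes (representative and size) are:
  [e] (size 1), [a¹²] (size 2), [a¹¹] (size 2), [a³] (size 2), [a⁴] (size 2), [a⁸] (size 2), [a⁶] (size 2), [b] (size 13).
Class equation: 1 + 2 + 2 + 2 + 2 + 2 + 2 + 13 = 26 = |G|. So G has 8 conjugacy classes.

Answer: 8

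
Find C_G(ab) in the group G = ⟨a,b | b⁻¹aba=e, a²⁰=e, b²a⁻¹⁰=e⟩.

⟨ab⟩ ⊆ C_G(ab) since powers of ab commute with ab; so |C_G(ab)| ≥ |⟨ab⟩| = 4.
By orbit–stabilizer, |C_G(ab)| = |G| / |conj. class of ab| = 40 / 10 = 4.
The 4 elements commuting with ab are {e, a¹⁰, ab, ab⁻¹}.

Answer: {e, a¹⁰, ab, ab⁻¹}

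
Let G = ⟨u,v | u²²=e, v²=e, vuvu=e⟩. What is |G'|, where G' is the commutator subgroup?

G' = [G, G] is generated by all commutators. The generator-pair commutators are: [u, v] = u².
The subgroup they normally generate is {e, u², u⁴, u⁶, u⁸, u¹⁰, u¹², u¹⁴, u¹⁶, u¹⁸, u²⁰}, of order 11.
Check: |G/G'| = 44/11 = 4 is the order of the abelianisation.

Answer: 11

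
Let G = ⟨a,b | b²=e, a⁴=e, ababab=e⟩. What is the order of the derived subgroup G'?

G' = [G, G] is generated by all commutators. The generator-pair commutators are: [a, b] = a²ba.
The subgroup they normally generate is {e, a², ab, ba³, a²ba, a³b, a²ba³, ba, aba², ba²b, a²ba²b, a³ba²}, of order 12.
Check: |G/G'| = 24/12 = 2 is the order of the abelianisation.

Answer: 12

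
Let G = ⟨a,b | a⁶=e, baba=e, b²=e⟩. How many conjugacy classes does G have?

The conjugacy classes (representative and size) are:
  [e] (size 1), [a⁵] (size 2), [a⁴] (size 2), [a³] (size 1), [b] (size 3), [a³b] (size 3).
Class equation: 1 + 2 + 2 + 1 + 3 + 3 = 12 = |G|. So G has 6 conjugacy classes.

Answer: 6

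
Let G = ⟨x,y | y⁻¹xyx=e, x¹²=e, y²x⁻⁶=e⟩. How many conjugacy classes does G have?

The conjugacy classes (representative and size) are:
  [e] (size 1), [x¹¹] (size 2), [x²] (size 2), [x⁹] (size 2), [x⁴] (size 2), [x⁵] (size 2), [x⁶] (size 1), [x²y] (size 6), [xy] (size 6).
Class equation: 1 + 2 + 2 + 2 + 2 + 2 + 1 + 6 + 6 = 24 = |G|. So G has 9 conjugacy classes.

Answer: 9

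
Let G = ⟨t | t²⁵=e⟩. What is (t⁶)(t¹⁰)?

Compute (t⁶) · (t¹⁰) by multiplying left to right and reducing via the relations at each step:
  (t⁶) · t¹⁰ = t¹⁶

Answer: t¹⁶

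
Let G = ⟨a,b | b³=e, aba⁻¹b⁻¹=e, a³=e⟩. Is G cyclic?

|G| = 9, but the maximum element order in G is 3 < 9. No single element generates all of G, so G is not cyclic.

Answer: No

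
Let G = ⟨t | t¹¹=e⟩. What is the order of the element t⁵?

Compute successive powers until reaching e:
  (t⁵)¹ = t⁵, (t⁵)² = t¹⁰, (t⁵)³ = t⁴, (t⁵)⁴ = t⁹, (t⁵)⁵ = t³, (t⁵)⁶ = t⁸, (t⁵)⁷ = t², (t⁵)⁸ = t⁷, (t⁵)⁹ = t, (t⁵)¹⁰ = t⁶, (t⁵)¹¹ = e.
The smallest positive k with (t⁵)ᵏ = e is 11.

Answer: 11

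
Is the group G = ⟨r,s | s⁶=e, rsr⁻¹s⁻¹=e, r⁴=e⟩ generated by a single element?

|G| = 24, but the maximum element order in G is 12 < 24. No single element generates all of G, so G is not cyclic.

Answer: No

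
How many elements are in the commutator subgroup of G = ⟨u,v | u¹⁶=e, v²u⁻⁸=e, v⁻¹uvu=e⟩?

G' = [G, G] is generated by all commutators. The generator-pair commutators are: [u, v] = u².
The subgroup they normally generate is {e, u², u⁴, u⁶, u⁸, u¹⁰, u¹², u¹⁴}, of order 8.
Check: |G/G'| = 32/8 = 4 is the order of the abelianisation.

Answer: 8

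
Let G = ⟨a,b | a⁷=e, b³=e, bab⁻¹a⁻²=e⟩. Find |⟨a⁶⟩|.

|⟨a⁶⟩| equals the order of a⁶. Compute successive powers until reaching e:
  (a⁶)¹ = a⁶, (a⁶)² = a⁵, (a⁶)³ = a⁴, (a⁶)⁴ = a³, (a⁶)⁵ = a², (a⁶)⁶ = a, (a⁶)⁷ = e.
The smallest positive k with (a⁶)ᵏ = e is 7, so |⟨a⁶⟩| = 7.

Answer: 7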